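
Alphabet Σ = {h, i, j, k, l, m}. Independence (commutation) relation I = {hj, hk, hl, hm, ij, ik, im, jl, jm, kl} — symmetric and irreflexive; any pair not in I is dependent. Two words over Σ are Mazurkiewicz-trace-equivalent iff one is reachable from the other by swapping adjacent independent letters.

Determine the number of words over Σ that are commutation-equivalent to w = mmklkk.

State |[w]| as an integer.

drop 0:m onto floor
drop 1:m onto {0:m}
drop 2:k onto {1:m}
drop 3:l onto {1:m}
drop 4:k onto {2:k}
drop 5:k onto {4:k}
ground layer = {0:m}
drop-orders for the pieces not yet dropped (sum over which currently-grounded one goes next):
  1 to go: {3} 1  {5} 1
  2 to go: {3,5} 2  {4,5} 1
  3 to go: {2,4,5} 1  {3,4,5} 3
  4 to go: {2,3,4,5} 4
  if 0:m drops first: 4 orders

4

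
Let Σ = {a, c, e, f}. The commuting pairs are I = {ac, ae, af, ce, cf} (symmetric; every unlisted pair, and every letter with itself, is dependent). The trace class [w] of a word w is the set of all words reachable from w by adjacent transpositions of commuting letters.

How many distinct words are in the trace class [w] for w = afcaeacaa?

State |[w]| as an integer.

756

0(a) covers ∅
1(f) covers ∅
2(c) covers ∅
3(a) covers 0:a
4(e) covers 1:f
5(a) covers 3:a
6(c) covers 2:c
7(a) covers 5:a
8(a) covers 7:a
floor of heap: 0:a, 1:f, 2:c
completions by unplaced set U, small U first (add the entries for U minus each lowest piece of U):
  |U|=1: {4}:1  {6}:1  {8}:1
  |U|=2: {1,4}:1  {2,6}:1  {4,6}:2  {4,8}:2  {6,8}:2  {7,8}:1
  |U|=3: {1,4,6}:3  {1,4,8}:3  {2,4,6}:3  {2,6,8}:3  {4,6,8}:6  {4,7,8}:3  {5,7,8}:1  {6,7,8}:3
  |U|=4: {1,2,4,6}:6  {1,4,6,8}:12  {1,4,7,8}:6  {2,4,6,8}:12  {2,6,7,8}:6  {3,5,7,8}:1  {4,5,7,8}:4  {4,6,7,8}:12  {5,6,7,8}:4
  |U|=5: {0,3,5,7,8}:1  {1,2,4,6,8}:30  {1,4,5,7,8}:10  {1,4,6,7,8}:30  {2,4,6,7,8}:30  {2,5,6,7,8}:10  {3,4,5,7,8}:5  {3,5,6,7,8}:5  {4,5,6,7,8}:20
  |U|=6: {0,3,4,5,7,8}:6  {0,3,5,6,7,8}:6  {1,2,4,6,7,8}:90  {1,3,4,5,7,8}:15  {1,4,5,6,7,8}:60  {2,3,5,6,7,8}:15  {2,4,5,6,7,8}:60  {3,4,5,6,7,8}:30
  |U|=7: {0,1,3,4,5,7,8}:21  {0,2,3,5,6,7,8}:21  {0,3,4,5,6,7,8}:42  {1,2,4,5,6,7,8}:210  {1,3,4,5,6,7,8}:105  {2,3,4,5,6,7,8}:105
  start at 0(a): 420
  start at 1(f): 168
  start at 2(c): 168
sum over floor = 756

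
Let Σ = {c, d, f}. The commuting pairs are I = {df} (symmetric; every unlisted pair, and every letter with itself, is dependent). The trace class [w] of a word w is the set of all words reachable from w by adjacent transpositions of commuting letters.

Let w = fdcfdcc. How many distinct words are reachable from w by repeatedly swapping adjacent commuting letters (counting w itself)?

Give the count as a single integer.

drop 0:f onto floor
drop 1:d onto floor
drop 2:c onto {0:f, 1:d}
drop 3:f onto {2:c}
drop 4:d onto {2:c}
drop 5:c onto {3:f, 4:d}
drop 6:c onto {5:c}
ground layer = {0:f, 1:d}
drop-orders for the pieces not yet dropped (sum over which currently-grounded one goes next):
  1 to go: {6} 1
  2 to go: {5,6} 1
  3 to go: {3,5,6} 1  {4,5,6} 1
  4 to go: {3,4,5,6} 2
  5 to go: {2,3,4,5,6} 2
  if 0:f drops first: 2 orders
  if 1:d drops first: 2 orders
heap linearizations: 4

4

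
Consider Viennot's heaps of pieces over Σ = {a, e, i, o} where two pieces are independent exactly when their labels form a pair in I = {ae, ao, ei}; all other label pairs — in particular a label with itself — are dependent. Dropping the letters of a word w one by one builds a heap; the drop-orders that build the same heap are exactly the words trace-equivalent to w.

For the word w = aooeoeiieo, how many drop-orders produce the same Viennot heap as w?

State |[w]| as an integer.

34

#0=a has no predecessor
#1=o has no predecessor
#2=o depends on [1:o]
#3=e depends on [2:o]
#4=o depends on [3:e]
#5=e depends on [4:o]
#6=i depends on [0:a, 4:o]
#7=i depends on [6:i]
#8=e depends on [5:e]
#9=o depends on [7:i, 8:e]
sources: [0:a, 1:o]
N(rest) = Σ N(rest − s) over sources s of rest; N(one piece) = 1:
  size 1 → [9]=1
  size 2 → [7,9]=1  [8,9]=1
  size 3 → [5,8,9]=1  [6,7,9]=1  [7,8,9]=2
  size 4 → [0,6,7,9]=1  [5,7,8,9]=3  [6,7,8,9]=3
  size 5 → [0,6,7,8,9]=4  [5,6,7,8,9]=6
  size 6 → [0,5,6,7,8,9]=10  [4,5,6,7,8,9]=6
  size 7 → [0,4,5,6,7,8,9]=16  [3,4,5,6,7,8,9]=6
  size 8 → [0,3,4,5,6,7,8,9]=22  [2,3,4,5,6,7,8,9]=6
  first=0(a) contributes 6
  first=1(o) contributes 28
|[w]| = 34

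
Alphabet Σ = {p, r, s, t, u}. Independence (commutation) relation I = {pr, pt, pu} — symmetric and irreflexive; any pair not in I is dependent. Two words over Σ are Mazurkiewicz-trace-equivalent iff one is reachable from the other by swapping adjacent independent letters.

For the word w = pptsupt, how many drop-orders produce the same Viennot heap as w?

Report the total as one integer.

0(p) covers ∅
1(p) covers 0:p
2(t) covers ∅
3(s) covers 1:p, 2:t
4(u) covers 3:s
5(p) covers 3:s
6(t) covers 4:u
floor of heap: 0:p, 2:t
completions by unplaced set U, small U first (add the entries for U minus each lowest piece of U):
  |U|=1: {5}:1  {6}:1
  |U|=2: {4,6}:1  {5,6}:2
  |U|=3: {4,5,6}:3
  |U|=4: {3,4,5,6}:3
  |U|=5: {1,3,4,5,6}:3  {2,3,4,5,6}:3
  start at 0(p): 6
  start at 2(t): 3
sum over floor = 9

9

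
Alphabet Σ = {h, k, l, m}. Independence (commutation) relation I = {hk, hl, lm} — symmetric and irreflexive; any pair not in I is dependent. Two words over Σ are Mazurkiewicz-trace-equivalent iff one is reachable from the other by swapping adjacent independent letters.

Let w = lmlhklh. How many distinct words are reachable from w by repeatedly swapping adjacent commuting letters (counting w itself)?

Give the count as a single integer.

0(l) covers ∅
1(m) covers ∅
2(l) covers 0:l
3(h) covers 1:m
4(k) covers 1:m, 2:l
5(l) covers 4:k
6(h) covers 3:h
floor of heap: 0:l, 1:m
completions by unplaced set U, small U first (add the entries for U minus each lowest piece of U):
  |U|=1: {5}:1  {6}:1
  |U|=2: {3,6}:1  {4,5}:1  {5,6}:2
  |U|=3: {2,4,5}:1  {3,5,6}:3  {4,5,6}:3
  |U|=4: {0,2,4,5}:1  {2,4,5,6}:4  {3,4,5,6}:6
  |U|=5: {0,2,4,5,6}:5  {1,3,4,5,6}:6  {2,3,4,5,6}:10
  start at 0(l): 16
  start at 1(m): 15
sum over floor = 31

31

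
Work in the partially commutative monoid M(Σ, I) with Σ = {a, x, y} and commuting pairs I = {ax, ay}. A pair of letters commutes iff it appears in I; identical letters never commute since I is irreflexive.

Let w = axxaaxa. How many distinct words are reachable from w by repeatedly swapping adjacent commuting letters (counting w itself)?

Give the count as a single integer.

35

piece 0:a — minimal
piece 1:x — minimal
piece 2:x rests on {1:x}
piece 3:a rests on {0:a}
piece 4:a rests on {3:a}
piece 5:x rests on {2:x}
piece 6:a rests on {4:a}
minimal pieces: {0:a, 1:x}
ways to finish when only these pieces remain (= sum over removing one remaining piece with nothing left below it):
  1 left: {5}→1  {6}→1
  2 left: {2,5}→1  {4,6}→1  {5,6}→2
  3 left: {1,2,5}→1  {2,5,6}→3  {3,4,6}→1  {4,5,6}→3
  4 left: {0,3,4,6}→1  {1,2,5,6}→4  {2,4,5,6}→6  {3,4,5,6}→4
  5 left: {0,3,4,5,6}→5  {1,2,4,5,6}→10  {2,3,4,5,6}→10
  placing 0:a first → 20 extensions
  placing 1:x first → 15 extensions
total linear extensions = 35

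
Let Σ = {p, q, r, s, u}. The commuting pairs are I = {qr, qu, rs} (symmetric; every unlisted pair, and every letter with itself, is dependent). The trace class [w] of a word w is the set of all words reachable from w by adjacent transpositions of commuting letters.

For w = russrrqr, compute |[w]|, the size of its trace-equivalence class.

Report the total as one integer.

drop 0:r onto floor
drop 1:u onto {0:r}
drop 2:s onto {1:u}
drop 3:s onto {2:s}
drop 4:r onto {1:u}
drop 5:r onto {4:r}
drop 6:q onto {3:s}
drop 7:r onto {5:r}
ground layer = {0:r}
drop-orders for the pieces not yet dropped (sum over which currently-grounded one goes next):
  1 to go: {6} 1  {7} 1
  2 to go: {3,6} 1  {5,7} 1  {6,7} 2
  3 to go: {2,3,6} 1  {3,6,7} 3  {4,5,7} 1  {5,6,7} 3
  4 to go: {2,3,6,7} 4  {3,5,6,7} 6  {4,5,6,7} 4
  5 to go: {2,3,5,6,7} 10  {3,4,5,6,7} 10
  6 to go: {2,3,4,5,6,7} 20
  if 0:r drops first: 20 orders

20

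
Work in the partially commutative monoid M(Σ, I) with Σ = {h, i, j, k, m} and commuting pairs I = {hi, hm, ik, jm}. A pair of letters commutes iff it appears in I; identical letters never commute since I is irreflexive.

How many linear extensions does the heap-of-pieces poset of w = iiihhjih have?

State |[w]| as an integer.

0(i) covers ∅
1(i) covers 0:i
2(i) covers 1:i
3(h) covers ∅
4(h) covers 3:h
5(j) covers 2:i, 4:h
6(i) covers 5:j
7(h) covers 5:j
floor of heap: 0:i, 3:h
completions by unplaced set U, small U first (add the entries for U minus each lowest piece of U):
  |U|=1: {6}:1  {7}:1
  |U|=2: {6,7}:2
  |U|=3: {5,6,7}:2
  |U|=4: {2,5,6,7}:2  {4,5,6,7}:2
  |U|=5: {1,2,5,6,7}:2  {2,4,5,6,7}:4  {3,4,5,6,7}:2
  |U|=6: {0,1,2,5,6,7}:2  {1,2,4,5,6,7}:6  {2,3,4,5,6,7}:6
  start at 0(i): 12
  start at 3(h): 8
sum over floor = 20

20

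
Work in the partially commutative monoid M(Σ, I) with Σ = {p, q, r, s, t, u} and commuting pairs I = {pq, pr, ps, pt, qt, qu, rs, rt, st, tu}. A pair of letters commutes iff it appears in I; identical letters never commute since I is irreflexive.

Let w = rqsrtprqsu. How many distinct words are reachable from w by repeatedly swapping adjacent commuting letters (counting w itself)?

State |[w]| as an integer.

0(r) covers ∅
1(q) covers 0:r
2(s) covers 1:q
3(r) covers 1:q
4(t) covers ∅
5(p) covers ∅
6(r) covers 3:r
7(q) covers 2:s, 6:r
8(s) covers 7:q
9(u) covers 5:p, 8:s
floor of heap: 0:r, 4:t, 5:p
completions by unplaced set U, small U first (add the entries for U minus each lowest piece of U):
  |U|=1: {4}:1  {9}:1
  |U|=2: {4,9}:2  {5,9}:1  {8,9}:1
  |U|=3: {4,5,9}:3  {4,8,9}:3  {5,8,9}:2  {7,8,9}:1
  |U|=4: {2,7,8,9}:1  {4,5,8,9}:8  {4,7,8,9}:4  {5,7,8,9}:3  {6,7,8,9}:1
  |U|=5: {2,4,7,8,9}:5  {2,5,7,8,9}:4  {2,6,7,8,9}:2  {3,6,7,8,9}:1  {4,5,7,8,9}:15  {4,6,7,8,9}:5  {5,6,7,8,9}:4
  |U|=6: {2,3,6,7,8,9}:3  {2,4,5,7,8,9}:24  {2,4,6,7,8,9}:12  {2,5,6,7,8,9}:10  {3,4,6,7,8,9}:6  {3,5,6,7,8,9}:5  {4,5,6,7,8,9}:24
  |U|=7: {1,2,3,6,7,8,9}:3  {2,3,4,6,7,8,9}:21  {2,3,5,6,7,8,9}:18  {2,4,5,6,7,8,9}:70  {3,4,5,6,7,8,9}:35
  |U|=8: {0,1,2,3,6,7,8,9}:3  {1,2,3,4,6,7,8,9}:24  {1,2,3,5,6,7,8,9}:21  {2,3,4,5,6,7,8,9}:144
  start at 0(r): 189
  start at 4(t): 24
  start at 5(p): 27
sum over floor = 240

240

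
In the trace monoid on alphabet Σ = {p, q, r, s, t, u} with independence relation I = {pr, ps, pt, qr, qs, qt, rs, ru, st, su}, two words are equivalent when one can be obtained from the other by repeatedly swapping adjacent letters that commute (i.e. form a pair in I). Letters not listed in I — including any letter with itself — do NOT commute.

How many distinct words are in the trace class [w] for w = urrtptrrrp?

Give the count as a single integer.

85

#0=u has no predecessor
#1=r has no predecessor
#2=r depends on [1:r]
#3=t depends on [0:u, 2:r]
#4=p depends on [0:u]
#5=t depends on [3:t]
#6=r depends on [5:t]
#7=r depends on [6:r]
#8=r depends on [7:r]
#9=p depends on [4:p]
sources: [0:u, 1:r]
N(rest) = Σ N(rest − s) over sources s of rest; N(one piece) = 1:
  size 1 → [8]=1  [9]=1
  size 2 → [4,9]=1  [7,8]=1  [8,9]=2
  size 3 → [4,8,9]=3  [6,7,8]=1  [7,8,9]=3
  size 4 → [4,7,8,9]=6  [5,6,7,8]=1  [6,7,8,9]=4
  size 5 → [3,5,6,7,8]=1  [4,6,7,8,9]=10  [5,6,7,8,9]=5
  size 6 → [2,3,5,6,7,8]=1  [3,5,6,7,8,9]=6  [4,5,6,7,8,9]=15
  size 7 → [1,2,3,5,6,7,8]=1  [2,3,5,6,7,8,9]=7  [3,4,5,6,7,8,9]=21
  size 8 → [0,3,4,5,6,7,8,9]=21  [1,2,3,5,6,7,8,9]=8  [2,3,4,5,6,7,8,9]=28
  first=0(u) contributes 36
  first=1(r) contributes 49
|[w]| = 85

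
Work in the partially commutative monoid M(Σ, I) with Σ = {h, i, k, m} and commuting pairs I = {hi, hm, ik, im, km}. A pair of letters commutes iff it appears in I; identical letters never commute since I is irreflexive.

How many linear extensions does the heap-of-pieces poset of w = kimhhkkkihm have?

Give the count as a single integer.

piece 0:k — minimal
piece 1:i — minimal
piece 2:m — minimal
piece 3:h rests on {0:k}
piece 4:h rests on {3:h}
piece 5:k rests on {4:h}
piece 6:k rests on {5:k}
piece 7:k rests on {6:k}
piece 8:i rests on {1:i}
piece 9:h rests on {7:k}
piece 10:m rests on {2:m}
minimal pieces: {0:k, 1:i, 2:m}
ways to finish when only these pieces remain (= sum over removing one remaining piece with nothing left below it):
  1 left: {8}→1  {9}→1  {10}→1
  2 left: {1,8}→1  {2,10}→1  {7,9}→1  {8,9}→2  {8,10}→2  {9,10}→2
  3 left: {1,8,9}→3  {1,8,10}→3  {2,8,10}→3  {2,9,10}→3  {6,7,9}→1  {7,8,9}→3  {7,9,10}→3  {8,9,10}→6
  4 left: {1,2,8,10}→6  {1,7,8,9}→6  {1,8,9,10}→12  {2,7,9,10}→6  {2,8,9,10}→12  {5,6,7,9}→1  {6,7,8,9}→4  {6,7,9,10}→4  {7,8,9,10}→12
  5 left: {1,2,8,9,10}→30  {1,6,7,8,9}→10  {1,7,8,9,10}→30  {2,6,7,9,10}→10  {2,7,8,9,10}→30  {4,5,6,7,9}→1  {5,6,7,8,9}→5  {5,6,7,9,10}→5  {6,7,8,9,10}→20
  6 left: {1,2,7,8,9,10}→90  {1,5,6,7,8,9}→15  {1,6,7,8,9,10}→60  {2,5,6,7,9,10}→15  {2,6,7,8,9,10}→60  {3,4,5,6,7,9}→1  {4,5,6,7,8,9}→6  {4,5,6,7,9,10}→6  {5,6,7,8,9,10}→30
  7 left: {0,3,4,5,6,7,9}→1  {1,2,6,7,8,9,10}→210  {1,4,5,6,7,8,9}→21  {1,5,6,7,8,9,10}→105  {2,4,5,6,7,9,10}→21  {2,5,6,7,8,9,10}→105  {3,4,5,6,7,8,9}→7  {3,4,5,6,7,9,10}→7  {4,5,6,7,8,9,10}→42
  8 left: {0,3,4,5,6,7,8,9}→8  {0,3,4,5,6,7,9,10}→8  {1,2,5,6,7,8,9,10}→420  {1,3,4,5,6,7,8,9}→28  {1,4,5,6,7,8,9,10}→168  {2,3,4,5,6,7,9,10}→28  {2,4,5,6,7,8,9,10}→168  {3,4,5,6,7,8,9,10}→56
  9 left: {0,1,3,4,5,6,7,8,9}→36  {0,2,3,4,5,6,7,9,10}→36  {0,3,4,5,6,7,8,9,10}→72  {1,2,4,5,6,7,8,9,10}→756  {1,3,4,5,6,7,8,9,10}→252  {2,3,4,5,6,7,8,9,10}→252
  placing 0:k first → 1260 extensions
  placing 1:i first → 360 extensions
  placing 2:m first → 360 extensions
total linear extensions = 1980

1980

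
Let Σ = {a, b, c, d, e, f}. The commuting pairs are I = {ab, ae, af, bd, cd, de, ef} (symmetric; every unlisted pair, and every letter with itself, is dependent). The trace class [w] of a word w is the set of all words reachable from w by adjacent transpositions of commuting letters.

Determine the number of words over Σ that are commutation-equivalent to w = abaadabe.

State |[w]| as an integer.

drop 0:a onto floor
drop 1:b onto floor
drop 2:a onto {0:a}
drop 3:a onto {2:a}
drop 4:d onto {3:a}
drop 5:a onto {4:d}
drop 6:b onto {1:b}
drop 7:e onto {6:b}
ground layer = {0:a, 1:b}
drop-orders for the pieces not yet dropped (sum over which currently-grounded one goes next):
  1 to go: {5} 1  {7} 1
  2 to go: {4,5} 1  {5,7} 2  {6,7} 1
  3 to go: {1,6,7} 1  {3,4,5} 1  {4,5,7} 3  {5,6,7} 3
  4 to go: {1,5,6,7} 4  {2,3,4,5} 1  {3,4,5,7} 4  {4,5,6,7} 6
  5 to go: {0,2,3,4,5} 1  {1,4,5,6,7} 10  {2,3,4,5,7} 5  {3,4,5,6,7} 10
  6 to go: {0,2,3,4,5,7} 6  {1,3,4,5,6,7} 20  {2,3,4,5,6,7} 15
  if 0:a drops first: 35 orders
  if 1:b drops first: 21 orders
heap linearizations: 56

56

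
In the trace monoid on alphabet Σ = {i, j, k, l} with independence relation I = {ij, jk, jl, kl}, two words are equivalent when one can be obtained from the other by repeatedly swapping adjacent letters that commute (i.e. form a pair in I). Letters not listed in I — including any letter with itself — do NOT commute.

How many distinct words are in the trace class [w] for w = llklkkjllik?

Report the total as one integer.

616

piece 0:l — minimal
piece 1:l rests on {0:l}
piece 2:k — minimal
piece 3:l rests on {1:l}
piece 4:k rests on {2:k}
piece 5:k rests on {4:k}
piece 6:j — minimal
piece 7:l rests on {3:l}
piece 8:l rests on {7:l}
piece 9:i rests on {5:k, 8:l}
piece 10:k rests on {9:i}
minimal pieces: {0:l, 2:k, 6:j}
ways to finish when only these pieces remain (= sum over removing one remaining piece with nothing left below it):
  1 left: {6}→1  {10}→1
  2 left: {6,10}→2  {9,10}→1
  3 left: {5,9,10}→1  {6,9,10}→3  {8,9,10}→1
  4 left: {4,5,9,10}→1  {5,6,9,10}→4  {5,8,9,10}→2  {6,8,9,10}→4  {7,8,9,10}→1
  5 left: {2,4,5,9,10}→1  {3,7,8,9,10}→1  {4,5,6,9,10}→5  {4,5,8,9,10}→3  {5,6,8,9,10}→10  {5,7,8,9,10}→3  {6,7,8,9,10}→5
  6 left: {1,3,7,8,9,10}→1  {2,4,5,6,9,10}→6  {2,4,5,8,9,10}→4  {3,5,7,8,9,10}→4  {3,6,7,8,9,10}→6  {4,5,6,8,9,10}→18  {4,5,7,8,9,10}→6  {5,6,7,8,9,10}→18
  7 left: {0,1,3,7,8,9,10}→1  {1,3,5,7,8,9,10}→5  {1,3,6,7,8,9,10}→7  {2,4,5,6,8,9,10}→28  {2,4,5,7,8,9,10}→10  {3,4,5,7,8,9,10}→10  {3,5,6,7,8,9,10}→28  {4,5,6,7,8,9,10}→42
  8 left: {0,1,3,5,7,8,9,10}→6  {0,1,3,6,7,8,9,10}→8  {1,3,4,5,7,8,9,10}→15  {1,3,5,6,7,8,9,10}→40  {2,3,4,5,7,8,9,10}→20  {2,4,5,6,7,8,9,10}→80  {3,4,5,6,7,8,9,10}→80
  9 left: {0,1,3,4,5,7,8,9,10}→21  {0,1,3,5,6,7,8,9,10}→54  {1,2,3,4,5,7,8,9,10}→35  {1,3,4,5,6,7,8,9,10}→135  {2,3,4,5,6,7,8,9,10}→180
  placing 0:l first → 350 extensions
  placing 2:k first → 210 extensions
  placing 6:j first → 56 extensions
total linear extensions = 616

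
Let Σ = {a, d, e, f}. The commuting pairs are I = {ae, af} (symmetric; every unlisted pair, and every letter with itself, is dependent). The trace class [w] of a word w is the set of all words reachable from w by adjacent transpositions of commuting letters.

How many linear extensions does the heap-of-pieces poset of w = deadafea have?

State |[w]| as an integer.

12

#0=d has no predecessor
#1=e depends on [0:d]
#2=a depends on [0:d]
#3=d depends on [1:e, 2:a]
#4=a depends on [3:d]
#5=f depends on [3:d]
#6=e depends on [5:f]
#7=a depends on [4:a]
sources: [0:d]
N(rest) = Σ N(rest − s) over sources s of rest; N(one piece) = 1:
  size 1 → [6]=1  [7]=1
  size 2 → [4,7]=1  [5,6]=1  [6,7]=2
  size 3 → [4,6,7]=3  [5,6,7]=3
  size 4 → [4,5,6,7]=6
  size 5 → [3,4,5,6,7]=6
  size 6 → [1,3,4,5,6,7]=6  [2,3,4,5,6,7]=6
  first=0(d) contributes 12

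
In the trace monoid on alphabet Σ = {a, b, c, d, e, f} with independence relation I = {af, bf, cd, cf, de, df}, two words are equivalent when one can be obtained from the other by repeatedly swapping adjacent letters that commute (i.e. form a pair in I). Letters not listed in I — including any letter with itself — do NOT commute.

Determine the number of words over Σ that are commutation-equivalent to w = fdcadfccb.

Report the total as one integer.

#0=f has no predecessor
#1=d has no predecessor
#2=c has no predecessor
#3=a depends on [1:d, 2:c]
#4=d depends on [3:a]
#5=f depends on [0:f]
#6=c depends on [3:a]
#7=c depends on [6:c]
#8=b depends on [4:d, 7:c]
sources: [0:f, 1:d, 2:c]
N(rest) = Σ N(rest − s) over sources s of rest; N(one piece) = 1:
  size 1 → [5]=1  [8]=1
  size 2 → [0,5]=1  [4,8]=1  [5,8]=2  [7,8]=1
  size 3 → [0,5,8]=3  [4,5,8]=3  [4,7,8]=2  [5,7,8]=3  [6,7,8]=1
  size 4 → [0,4,5,8]=6  [0,5,7,8]=6  [4,5,7,8]=8  [4,6,7,8]=3  [5,6,7,8]=4
  size 5 → [0,4,5,7,8]=20  [0,5,6,7,8]=10  [3,4,6,7,8]=3  [4,5,6,7,8]=15
  size 6 → [0,4,5,6,7,8]=45  [1,3,4,6,7,8]=3  [2,3,4,6,7,8]=3  [3,4,5,6,7,8]=18
  size 7 → [0,3,4,5,6,7,8]=63  [1,2,3,4,6,7,8]=6  [1,3,4,5,6,7,8]=21  [2,3,4,5,6,7,8]=21
  first=0(f) contributes 48
  first=1(d) contributes 84
  first=2(c) contributes 84
|[w]| = 216

216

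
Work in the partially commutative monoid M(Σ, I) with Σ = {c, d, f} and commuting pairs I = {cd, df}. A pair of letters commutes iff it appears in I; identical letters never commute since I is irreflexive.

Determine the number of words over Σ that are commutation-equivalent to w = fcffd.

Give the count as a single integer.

5

piece 0:f — minimal
piece 1:c rests on {0:f}
piece 2:f rests on {1:c}
piece 3:f rests on {2:f}
piece 4:d — minimal
minimal pieces: {0:f, 4:d}
ways to finish when only these pieces remain (= sum over removing one remaining piece with nothing left below it):
  1 left: {3}→1  {4}→1
  2 left: {2,3}→1  {3,4}→2
  3 left: {1,2,3}→1  {2,3,4}→3
  placing 0:f first → 4 extensions
  placing 4:d first → 1 extensions
total linear extensions = 5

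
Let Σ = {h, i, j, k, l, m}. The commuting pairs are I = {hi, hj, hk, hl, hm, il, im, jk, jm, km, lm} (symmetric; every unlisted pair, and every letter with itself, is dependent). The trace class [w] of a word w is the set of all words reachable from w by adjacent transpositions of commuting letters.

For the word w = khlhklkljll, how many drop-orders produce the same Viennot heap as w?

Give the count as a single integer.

55

drop 0:k onto floor
drop 1:h onto floor
drop 2:l onto {0:k}
drop 3:h onto {1:h}
drop 4:k onto {2:l}
drop 5:l onto {4:k}
drop 6:k onto {5:l}
drop 7:l onto {6:k}
drop 8:j onto {7:l}
drop 9:l onto {8:j}
drop 10:l onto {9:l}
ground layer = {0:k, 1:h}
drop-orders for the pieces not yet dropped (sum over which currently-grounded one goes next):
  1 to go: {3} 1  {10} 1
  2 to go: {1,3} 1  {3,10} 2  {9,10} 1
  3 to go: {1,3,10} 3  {3,9,10} 3  {8,9,10} 1
  4 to go: {1,3,9,10} 6  {3,8,9,10} 4  {7,8,9,10} 1
  5 to go: {1,3,8,9,10} 10  {3,7,8,9,10} 5  {6,7,8,9,10} 1
  6 to go: {1,3,7,8,9,10} 15  {3,6,7,8,9,10} 6  {5,6,7,8,9,10} 1
  7 to go: {1,3,6,7,8,9,10} 21  {3,5,6,7,8,9,10} 7  {4,5,6,7,8,9,10} 1
  8 to go: {1,3,5,6,7,8,9,10} 28  {2,4,5,6,7,8,9,10} 1  {3,4,5,6,7,8,9,10} 8
  9 to go: {0,2,4,5,6,7,8,9,10} 1  {1,3,4,5,6,7,8,9,10} 36  {2,3,4,5,6,7,8,9,10} 9
  if 0:k drops first: 45 orders
  if 1:h drops first: 10 orders
heap linearizations: 55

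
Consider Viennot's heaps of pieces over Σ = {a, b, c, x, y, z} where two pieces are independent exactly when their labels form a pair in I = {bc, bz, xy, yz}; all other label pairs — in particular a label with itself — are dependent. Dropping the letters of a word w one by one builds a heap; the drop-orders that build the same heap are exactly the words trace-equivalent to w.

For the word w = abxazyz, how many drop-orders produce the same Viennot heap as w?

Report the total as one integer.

#0=a has no predecessor
#1=b depends on [0:a]
#2=x depends on [1:b]
#3=a depends on [2:x]
#4=z depends on [3:a]
#5=y depends on [3:a]
#6=z depends on [4:z]
sources: [0:a]
N(rest) = Σ N(rest − s) over sources s of rest; N(one piece) = 1:
  size 1 → [5]=1  [6]=1
  size 2 → [4,6]=1  [5,6]=2
  size 3 → [4,5,6]=3
  size 4 → [3,4,5,6]=3
  size 5 → [2,3,4,5,6]=3
  first=0(a) contributes 3

3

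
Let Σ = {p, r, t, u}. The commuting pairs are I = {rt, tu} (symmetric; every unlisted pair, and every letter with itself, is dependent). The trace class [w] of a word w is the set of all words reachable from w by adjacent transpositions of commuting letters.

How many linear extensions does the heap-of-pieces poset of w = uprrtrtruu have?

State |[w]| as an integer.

piece 0:u — minimal
piece 1:p rests on {0:u}
piece 2:r rests on {1:p}
piece 3:r rests on {2:r}
piece 4:t rests on {1:p}
piece 5:r rests on {3:r}
piece 6:t rests on {4:t}
piece 7:r rests on {5:r}
piece 8:u rests on {7:r}
piece 9:u rests on {8:u}
minimal pieces: {0:u}
ways to finish when only these pieces remain (= sum over removing one remaining piece with nothing left below it):
  1 left: {6}→1  {9}→1
  2 left: {4,6}→1  {6,9}→2  {8,9}→1
  3 left: {4,6,9}→3  {6,8,9}→3  {7,8,9}→1
  4 left: {4,6,8,9}→6  {5,7,8,9}→1  {6,7,8,9}→4
  5 left: {3,5,7,8,9}→1  {4,6,7,8,9}→10  {5,6,7,8,9}→5
  6 left: {2,3,5,7,8,9}→1  {3,5,6,7,8,9}→6  {4,5,6,7,8,9}→15
  7 left: {2,3,5,6,7,8,9}→7  {3,4,5,6,7,8,9}→21
  8 left: {2,3,4,5,6,7,8,9}→28
  placing 0:u first → 28 extensions

28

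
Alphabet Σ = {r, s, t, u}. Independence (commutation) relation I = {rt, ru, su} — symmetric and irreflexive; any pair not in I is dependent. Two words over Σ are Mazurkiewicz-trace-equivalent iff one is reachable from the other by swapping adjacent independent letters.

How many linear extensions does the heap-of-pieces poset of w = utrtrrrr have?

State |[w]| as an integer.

56

piece 0:u — minimal
piece 1:t rests on {0:u}
piece 2:r — minimal
piece 3:t rests on {1:t}
piece 4:r rests on {2:r}
piece 5:r rests on {4:r}
piece 6:r rests on {5:r}
piece 7:r rests on {6:r}
minimal pieces: {0:u, 2:r}
ways to finish when only these pieces remain (= sum over removing one remaining piece with nothing left below it):
  1 left: {3}→1  {7}→1
  2 left: {1,3}→1  {3,7}→2  {6,7}→1
  3 left: {0,1,3}→1  {1,3,7}→3  {3,6,7}→3  {5,6,7}→1
  4 left: {0,1,3,7}→4  {1,3,6,7}→6  {3,5,6,7}→4  {4,5,6,7}→1
  5 left: {0,1,3,6,7}→10  {1,3,5,6,7}→10  {2,4,5,6,7}→1  {3,4,5,6,7}→5
  6 left: {0,1,3,5,6,7}→20  {1,3,4,5,6,7}→15  {2,3,4,5,6,7}→6
  placing 0:u first → 21 extensions
  placing 2:r first → 35 extensions
total linear extensions = 56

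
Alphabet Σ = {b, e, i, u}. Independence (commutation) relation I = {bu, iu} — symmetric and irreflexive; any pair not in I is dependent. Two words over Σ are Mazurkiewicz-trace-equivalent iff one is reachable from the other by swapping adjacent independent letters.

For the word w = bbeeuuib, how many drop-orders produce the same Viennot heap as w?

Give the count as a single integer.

6

#0=b has no predecessor
#1=b depends on [0:b]
#2=e depends on [1:b]
#3=e depends on [2:e]
#4=u depends on [3:e]
#5=u depends on [4:u]
#6=i depends on [3:e]
#7=b depends on [6:i]
sources: [0:b]
N(rest) = Σ N(rest − s) over sources s of rest; N(one piece) = 1:
  size 1 → [5]=1  [7]=1
  size 2 → [4,5]=1  [5,7]=2  [6,7]=1
  size 3 → [4,5,7]=3  [5,6,7]=3
  size 4 → [4,5,6,7]=6
  size 5 → [3,4,5,6,7]=6
  size 6 → [2,3,4,5,6,7]=6
  first=0(b) contributes 6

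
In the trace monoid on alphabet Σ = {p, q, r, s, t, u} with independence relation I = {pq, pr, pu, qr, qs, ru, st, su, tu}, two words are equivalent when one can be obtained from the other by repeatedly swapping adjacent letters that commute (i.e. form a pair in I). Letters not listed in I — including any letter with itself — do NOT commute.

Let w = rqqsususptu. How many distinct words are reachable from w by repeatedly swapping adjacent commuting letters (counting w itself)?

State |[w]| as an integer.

drop 0:r onto floor
drop 1:q onto floor
drop 2:q onto {1:q}
drop 3:s onto {0:r}
drop 4:u onto {2:q}
drop 5:s onto {3:s}
drop 6:u onto {4:u}
drop 7:s onto {5:s}
drop 8:p onto {7:s}
drop 9:t onto {2:q, 8:p}
drop 10:u onto {6:u}
ground layer = {0:r, 1:q}
drop-orders for the pieces not yet dropped (sum over which currently-grounded one goes next):
  1 to go: {9} 1  {10} 1
  2 to go: {6,10} 1  {8,9} 1  {9,10} 2
  3 to go: {4,6,10} 1  {6,9,10} 3  {7,8,9} 1  {8,9,10} 3
  4 to go: {4,6,9,10} 4  {5,7,8,9} 1  {6,8,9,10} 6  {7,8,9,10} 4
  5 to go: {2,4,6,9,10} 4  {3,5,7,8,9} 1  {4,6,8,9,10} 10  {5,7,8,9,10} 5  {6,7,8,9,10} 10
  6 to go: {0,3,5,7,8,9} 1  {1,2,4,6,9,10} 4  {2,4,6,8,9,10} 14  {3,5,7,8,9,10} 6  {4,6,7,8,9,10} 20  {5,6,7,8,9,10} 15
  7 to go: {0,3,5,7,8,9,10} 7  {1,2,4,6,8,9,10} 18  {2,4,6,7,8,9,10} 34  {3,5,6,7,8,9,10} 21  {4,5,6,7,8,9,10} 35
  8 to go: {0,3,5,6,7,8,9,10} 28  {1,2,4,6,7,8,9,10} 52  {2,4,5,6,7,8,9,10} 69  {3,4,5,6,7,8,9,10} 56
  9 to go: {0,3,4,5,6,7,8,9,10} 84  {1,2,4,5,6,7,8,9,10} 121  {2,3,4,5,6,7,8,9,10} 125
  if 0:r drops first: 246 orders
  if 1:q drops first: 209 orders
heap linearizations: 455

455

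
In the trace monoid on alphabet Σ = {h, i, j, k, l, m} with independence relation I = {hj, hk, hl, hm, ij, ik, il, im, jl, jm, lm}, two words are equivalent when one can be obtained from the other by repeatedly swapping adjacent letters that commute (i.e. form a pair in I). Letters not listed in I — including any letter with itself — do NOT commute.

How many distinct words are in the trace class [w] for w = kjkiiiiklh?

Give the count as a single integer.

piece 0:k — minimal
piece 1:j rests on {0:k}
piece 2:k rests on {1:j}
piece 3:i — minimal
piece 4:i rests on {3:i}
piece 5:i rests on {4:i}
piece 6:i rests on {5:i}
piece 7:k rests on {2:k}
piece 8:l rests on {7:k}
piece 9:h rests on {6:i}
minimal pieces: {0:k, 3:i}
ways to finish when only these pieces remain (= sum over removing one remaining piece with nothing left below it):
  1 left: {8}→1  {9}→1
  2 left: {6,9}→1  {7,8}→1  {8,9}→2
  3 left: {2,7,8}→1  {5,6,9}→1  {6,8,9}→3  {7,8,9}→3
  4 left: {1,2,7,8}→1  {2,7,8,9}→4  {4,5,6,9}→1  {5,6,8,9}→4  {6,7,8,9}→6
  5 left: {0,1,2,7,8}→1  {1,2,7,8,9}→5  {2,6,7,8,9}→10  {3,4,5,6,9}→1  {4,5,6,8,9}→5  {5,6,7,8,9}→10
  6 left: {0,1,2,7,8,9}→6  {1,2,6,7,8,9}→15  {2,5,6,7,8,9}→20  {3,4,5,6,8,9}→6  {4,5,6,7,8,9}→15
  7 left: {0,1,2,6,7,8,9}→21  {1,2,5,6,7,8,9}→35  {2,4,5,6,7,8,9}→35  {3,4,5,6,7,8,9}→21
  8 left: {0,1,2,5,6,7,8,9}→56  {1,2,4,5,6,7,8,9}→70  {2,3,4,5,6,7,8,9}→56
  placing 0:k first → 126 extensions
  placing 3:i first → 126 extensions
total linear extensions = 252

252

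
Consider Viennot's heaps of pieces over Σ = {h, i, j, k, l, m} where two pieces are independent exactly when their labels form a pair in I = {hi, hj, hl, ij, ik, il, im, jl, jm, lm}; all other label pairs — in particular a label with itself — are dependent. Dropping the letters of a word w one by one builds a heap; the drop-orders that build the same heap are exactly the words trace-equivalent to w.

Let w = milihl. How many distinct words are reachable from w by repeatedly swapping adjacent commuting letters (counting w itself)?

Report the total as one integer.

90

drop 0:m onto floor
drop 1:i onto floor
drop 2:l onto floor
drop 3:i onto {1:i}
drop 4:h onto {0:m}
drop 5:l onto {2:l}
ground layer = {0:m, 1:i, 2:l}
drop-orders for the pieces not yet dropped (sum over which currently-grounded one goes next):
  1 to go: {3} 1  {4} 1  {5} 1
  2 to go: {0,4} 1  {1,3} 1  {2,5} 1  {3,4} 2  {3,5} 2  {4,5} 2
  3 to go: {0,3,4} 3  {0,4,5} 3  {1,3,4} 3  {1,3,5} 3  {2,3,5} 3  {2,4,5} 3  {3,4,5} 6
  4 to go: {0,1,3,4} 6  {0,2,4,5} 6  {0,3,4,5} 12  {1,2,3,5} 6  {1,3,4,5} 12  {2,3,4,5} 12
  if 0:m drops first: 30 orders
  if 1:i drops first: 30 orders
  if 2:l drops first: 30 orders
heap linearizations: 90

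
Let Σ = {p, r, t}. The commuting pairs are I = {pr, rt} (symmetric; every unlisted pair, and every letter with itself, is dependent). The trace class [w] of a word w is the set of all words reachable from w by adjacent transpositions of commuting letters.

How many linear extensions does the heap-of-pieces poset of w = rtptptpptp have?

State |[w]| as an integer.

#0=r has no predecessor
#1=t has no predecessor
#2=p depends on [1:t]
#3=t depends on [2:p]
#4=p depends on [3:t]
#5=t depends on [4:p]
#6=p depends on [5:t]
#7=p depends on [6:p]
#8=t depends on [7:p]
#9=p depends on [8:t]
sources: [0:r, 1:t]
N(rest) = Σ N(rest − s) over sources s of rest; N(one piece) = 1:
  size 1 → [0]=1  [9]=1
  size 2 → [0,9]=2  [8,9]=1
  size 3 → [0,8,9]=3  [7,8,9]=1
  size 4 → [0,7,8,9]=4  [6,7,8,9]=1
  size 5 → [0,6,7,8,9]=5  [5,6,7,8,9]=1
  size 6 → [0,5,6,7,8,9]=6  [4,5,6,7,8,9]=1
  size 7 → [0,4,5,6,7,8,9]=7  [3,4,5,6,7,8,9]=1
  size 8 → [0,3,4,5,6,7,8,9]=8  [2,3,4,5,6,7,8,9]=1
  first=0(r) contributes 1
  first=1(t) contributes 9
|[w]| = 10

10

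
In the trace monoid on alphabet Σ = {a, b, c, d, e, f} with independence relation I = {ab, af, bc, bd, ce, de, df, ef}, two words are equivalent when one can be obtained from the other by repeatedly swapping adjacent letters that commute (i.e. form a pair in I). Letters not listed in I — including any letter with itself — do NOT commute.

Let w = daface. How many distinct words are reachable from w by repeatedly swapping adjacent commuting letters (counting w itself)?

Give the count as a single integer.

9

piece 0:d — minimal
piece 1:a rests on {0:d}
piece 2:f — minimal
piece 3:a rests on {1:a}
piece 4:c rests on {2:f, 3:a}
piece 5:e rests on {3:a}
minimal pieces: {0:d, 2:f}
ways to finish when only these pieces remain (= sum over removing one remaining piece with nothing left below it):
  1 left: {4}→1  {5}→1
  2 left: {2,4}→1  {4,5}→2
  3 left: {2,4,5}→3  {3,4,5}→2
  4 left: {1,3,4,5}→2  {2,3,4,5}→5
  placing 0:d first → 7 extensions
  placing 2:f first → 2 extensions
total linear extensions = 9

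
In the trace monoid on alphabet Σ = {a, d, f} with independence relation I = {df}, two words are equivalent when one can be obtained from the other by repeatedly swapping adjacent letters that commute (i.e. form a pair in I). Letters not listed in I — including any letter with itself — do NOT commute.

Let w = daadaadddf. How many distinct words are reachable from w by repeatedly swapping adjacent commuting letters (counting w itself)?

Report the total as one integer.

0(d) covers ∅
1(a) covers 0:d
2(a) covers 1:a
3(d) covers 2:a
4(a) covers 3:d
5(a) covers 4:a
6(d) covers 5:a
7(d) covers 6:d
8(d) covers 7:d
9(f) covers 5:a
floor of heap: 0:d
completions by unplaced set U, small U first (add the entries for U minus each lowest piece of U):
  |U|=1: {8}:1  {9}:1
  |U|=2: {7,8}:1  {8,9}:2
  |U|=3: {6,7,8}:1  {7,8,9}:3
  |U|=4: {6,7,8,9}:4
  |U|=5: {5,6,7,8,9}:4
  |U|=6: {4,5,6,7,8,9}:4
  |U|=7: {3,4,5,6,7,8,9}:4
  |U|=8: {2,3,4,5,6,7,8,9}:4
  start at 0(d): 4

4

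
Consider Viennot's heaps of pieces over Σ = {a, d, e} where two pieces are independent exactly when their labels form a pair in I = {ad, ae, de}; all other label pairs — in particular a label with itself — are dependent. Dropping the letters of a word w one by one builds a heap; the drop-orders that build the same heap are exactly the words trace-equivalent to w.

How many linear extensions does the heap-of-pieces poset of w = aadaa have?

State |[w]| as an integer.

drop 0:a onto floor
drop 1:a onto {0:a}
drop 2:d onto floor
drop 3:a onto {1:a}
drop 4:a onto {3:a}
ground layer = {0:a, 2:d}
drop-orders for the pieces not yet dropped (sum over which currently-grounded one goes next):
  1 to go: {2} 1  {4} 1
  2 to go: {2,4} 2  {3,4} 1
  3 to go: {1,3,4} 1  {2,3,4} 3
  if 0:a drops first: 4 orders
  if 2:d drops first: 1 orders
heap linearizations: 5

5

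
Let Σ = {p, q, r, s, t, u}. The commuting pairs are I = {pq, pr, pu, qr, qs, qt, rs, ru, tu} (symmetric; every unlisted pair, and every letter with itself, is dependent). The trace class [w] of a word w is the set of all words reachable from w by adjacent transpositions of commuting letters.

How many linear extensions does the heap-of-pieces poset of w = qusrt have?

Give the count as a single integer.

piece 0:q — minimal
piece 1:u rests on {0:q}
piece 2:s rests on {1:u}
piece 3:r — minimal
piece 4:t rests on {2:s, 3:r}
minimal pieces: {0:q, 3:r}
ways to finish when only these pieces remain (= sum over removing one remaining piece with nothing left below it):
  1 left: {4}→1
  2 left: {2,4}→1  {3,4}→1
  3 left: {1,2,4}→1  {2,3,4}→2
  placing 0:q first → 3 extensions
  placing 3:r first → 1 extensions
total linear extensions = 4

4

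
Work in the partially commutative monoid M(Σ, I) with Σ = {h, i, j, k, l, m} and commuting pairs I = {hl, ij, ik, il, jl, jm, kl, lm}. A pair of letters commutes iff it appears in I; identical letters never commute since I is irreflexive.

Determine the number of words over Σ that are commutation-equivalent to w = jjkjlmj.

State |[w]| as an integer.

21

drop 0:j onto floor
drop 1:j onto {0:j}
drop 2:k onto {1:j}
drop 3:j onto {2:k}
drop 4:l onto floor
drop 5:m onto {2:k}
drop 6:j onto {3:j}
ground layer = {0:j, 4:l}
drop-orders for the pieces not yet dropped (sum over which currently-grounded one goes next):
  1 to go: {4} 1  {5} 1  {6} 1
  2 to go: {3,6} 1  {4,5} 2  {4,6} 2  {5,6} 2
  3 to go: {3,4,6} 3  {3,5,6} 3  {4,5,6} 6
  4 to go: {2,3,5,6} 3  {3,4,5,6} 12
  5 to go: {1,2,3,5,6} 3  {2,3,4,5,6} 15
  if 0:j drops first: 18 orders
  if 4:l drops first: 3 orders
heap linearizations: 21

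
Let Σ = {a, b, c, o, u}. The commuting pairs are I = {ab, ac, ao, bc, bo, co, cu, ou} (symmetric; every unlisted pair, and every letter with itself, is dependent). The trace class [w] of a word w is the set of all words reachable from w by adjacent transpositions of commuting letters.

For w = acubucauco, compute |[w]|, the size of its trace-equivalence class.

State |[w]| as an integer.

piece 0:a — minimal
piece 1:c — minimal
piece 2:u rests on {0:a}
piece 3:b rests on {2:u}
piece 4:u rests on {3:b}
piece 5:c rests on {1:c}
piece 6:a rests on {4:u}
piece 7:u rests on {6:a}
piece 8:c rests on {5:c}
piece 9:o — minimal
minimal pieces: {0:a, 1:c, 9:o}
ways to finish when only these pieces remain (= sum over removing one remaining piece with nothing left below it):
  1 left: {7}→1  {8}→1  {9}→1
  2 left: {5,8}→1  {6,7}→1  {7,8}→2  {7,9}→2  {8,9}→2
  3 left: {1,5,8}→1  {4,6,7}→1  {5,7,8}→3  {5,8,9}→3  {6,7,8}→3  {6,7,9}→3  {7,8,9}→6
  4 left: {1,5,7,8}→4  {1,5,8,9}→4  {3,4,6,7}→1  {4,6,7,8}→4  {4,6,7,9}→4  {5,6,7,8}→6  {5,7,8,9}→12  {6,7,8,9}→12
  5 left: {1,5,6,7,8}→10  {1,5,7,8,9}→20  {2,3,4,6,7}→1  {3,4,6,7,8}→5  {3,4,6,7,9}→5  {4,5,6,7,8}→10  {4,6,7,8,9}→20  {5,6,7,8,9}→30
  6 left: {0,2,3,4,6,7}→1  {1,4,5,6,7,8}→20  {1,5,6,7,8,9}→60  {2,3,4,6,7,8}→6  {2,3,4,6,7,9}→6  {3,4,5,6,7,8}→15  {3,4,6,7,8,9}→30  {4,5,6,7,8,9}→60
  7 left: {0,2,3,4,6,7,8}→7  {0,2,3,4,6,7,9}→7  {1,3,4,5,6,7,8}→35  {1,4,5,6,7,8,9}→140  {2,3,4,5,6,7,8}→21  {2,3,4,6,7,8,9}→42  {3,4,5,6,7,8,9}→105
  8 left: {0,2,3,4,5,6,7,8}→28  {0,2,3,4,6,7,8,9}→56  {1,2,3,4,5,6,7,8}→56  {1,3,4,5,6,7,8,9}→280  {2,3,4,5,6,7,8,9}→168
  placing 0:a first → 504 extensions
  placing 1:c first → 252 extensions
  placing 9:o first → 84 extensions
total linear extensions = 840

840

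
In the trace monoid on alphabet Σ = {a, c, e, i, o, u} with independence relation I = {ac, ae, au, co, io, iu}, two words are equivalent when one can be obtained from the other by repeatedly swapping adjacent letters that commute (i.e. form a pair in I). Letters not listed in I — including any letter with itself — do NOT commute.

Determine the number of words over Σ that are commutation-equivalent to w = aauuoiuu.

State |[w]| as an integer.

28

piece 0:a — minimal
piece 1:a rests on {0:a}
piece 2:u — minimal
piece 3:u rests on {2:u}
piece 4:o rests on {1:a, 3:u}
piece 5:i rests on {1:a}
piece 6:u rests on {4:o}
piece 7:u rests on {6:u}
minimal pieces: {0:a, 2:u}
ways to finish when only these pieces remain (= sum over removing one remaining piece with nothing left below it):
  1 left: {5}→1  {7}→1
  2 left: {5,7}→2  {6,7}→1
  3 left: {4,6,7}→1  {5,6,7}→3
  4 left: {3,4,6,7}→1  {4,5,6,7}→4
  5 left: {1,4,5,6,7}→4  {2,3,4,6,7}→1  {3,4,5,6,7}→5
  6 left: {0,1,4,5,6,7}→4  {1,3,4,5,6,7}→9  {2,3,4,5,6,7}→6
  placing 0:a first → 15 extensions
  placing 2:u first → 13 extensions
total linear extensions = 28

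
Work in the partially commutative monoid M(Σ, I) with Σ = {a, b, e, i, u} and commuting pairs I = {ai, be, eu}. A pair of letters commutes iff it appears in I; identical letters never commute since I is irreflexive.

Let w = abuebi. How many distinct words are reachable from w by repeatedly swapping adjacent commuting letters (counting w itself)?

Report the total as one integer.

4

drop 0:a onto floor
drop 1:b onto {0:a}
drop 2:u onto {1:b}
drop 3:e onto {0:a}
drop 4:b onto {2:u}
drop 5:i onto {3:e, 4:b}
ground layer = {0:a}
drop-orders for the pieces not yet dropped (sum over which currently-grounded one goes next):
  1 to go: {5} 1
  2 to go: {3,5} 1  {4,5} 1
  3 to go: {2,4,5} 1  {3,4,5} 2
  4 to go: {1,2,4,5} 1  {2,3,4,5} 3
  if 0:a drops first: 4 orders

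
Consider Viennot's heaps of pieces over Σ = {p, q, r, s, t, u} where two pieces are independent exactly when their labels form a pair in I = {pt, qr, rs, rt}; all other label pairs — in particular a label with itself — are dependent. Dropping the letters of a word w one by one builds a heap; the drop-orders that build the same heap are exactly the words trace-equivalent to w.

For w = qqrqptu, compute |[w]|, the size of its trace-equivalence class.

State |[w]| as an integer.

9

drop 0:q onto floor
drop 1:q onto {0:q}
drop 2:r onto floor
drop 3:q onto {1:q}
drop 4:p onto {2:r, 3:q}
drop 5:t onto {3:q}
drop 6:u onto {4:p, 5:t}
ground layer = {0:q, 2:r}
drop-orders for the pieces not yet dropped (sum over which currently-grounded one goes next):
  1 to go: {6} 1
  2 to go: {4,6} 1  {5,6} 1
  3 to go: {2,4,6} 1  {4,5,6} 2
  4 to go: {2,4,5,6} 3  {3,4,5,6} 2
  5 to go: {1,3,4,5,6} 2  {2,3,4,5,6} 5
  if 0:q drops first: 7 orders
  if 2:r drops first: 2 orders
heap linearizations: 9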